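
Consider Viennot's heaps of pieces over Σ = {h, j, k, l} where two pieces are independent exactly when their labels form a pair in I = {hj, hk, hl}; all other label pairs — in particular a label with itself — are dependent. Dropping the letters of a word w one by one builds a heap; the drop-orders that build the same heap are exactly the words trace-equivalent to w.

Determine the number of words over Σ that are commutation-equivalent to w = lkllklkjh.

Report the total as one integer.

9

piece 0:l — minimal
piece 1:k rests on {0:l}
piece 2:l rests on {1:k}
piece 3:l rests on {2:l}
piece 4:k rests on {3:l}
piece 5:l rests on {4:k}
piece 6:k rests on {5:l}
piece 7:j rests on {6:k}
piece 8:h — minimal
minimal pieces: {0:l, 8:h}
ways to finish when only these pieces remain (= sum over removing one remaining piece with nothing left below it):
  1 left: {7}→1  {8}→1
  2 left: {6,7}→1  {7,8}→2
  3 left: {5,6,7}→1  {6,7,8}→3
  4 left: {4,5,6,7}→1  {5,6,7,8}→4
  5 left: {3,4,5,6,7}→1  {4,5,6,7,8}→5
  6 left: {2,3,4,5,6,7}→1  {3,4,5,6,7,8}→6
  7 left: {1,2,3,4,5,6,7}→1  {2,3,4,5,6,7,8}→7
  placing 0:l first → 8 extensions
  placing 8:h first → 1 extensions
total linear extensions = 9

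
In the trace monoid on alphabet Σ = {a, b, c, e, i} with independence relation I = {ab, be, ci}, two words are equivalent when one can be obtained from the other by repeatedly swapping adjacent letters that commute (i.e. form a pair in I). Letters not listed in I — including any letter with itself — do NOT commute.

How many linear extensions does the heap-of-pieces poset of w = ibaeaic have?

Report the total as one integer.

8

drop 0:i onto floor
drop 1:b onto {0:i}
drop 2:a onto {0:i}
drop 3:e onto {2:a}
drop 4:a onto {3:e}
drop 5:i onto {1:b, 4:a}
drop 6:c onto {1:b, 4:a}
ground layer = {0:i}
drop-orders for the pieces not yet dropped (sum over which currently-grounded one goes next):
  1 to go: {5} 1  {6} 1
  2 to go: {5,6} 2
  3 to go: {1,5,6} 2  {4,5,6} 2
  4 to go: {1,4,5,6} 4  {3,4,5,6} 2
  5 to go: {1,3,4,5,6} 6  {2,3,4,5,6} 2
  if 0:i drops first: 8 orders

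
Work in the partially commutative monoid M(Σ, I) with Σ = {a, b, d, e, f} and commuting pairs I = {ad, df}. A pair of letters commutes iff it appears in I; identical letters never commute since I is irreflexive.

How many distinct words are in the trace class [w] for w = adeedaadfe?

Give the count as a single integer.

0(a) covers ∅
1(d) covers ∅
2(e) covers 0:a, 1:d
3(e) covers 2:e
4(d) covers 3:e
5(a) covers 3:e
6(a) covers 5:a
7(d) covers 4:d
8(f) covers 6:a
9(e) covers 7:d, 8:f
floor of heap: 0:a, 1:d
completions by unplaced set U, small U first (add the entries for U minus each lowest piece of U):
  |U|=1: {9}:1
  |U|=2: {7,9}:1  {8,9}:1
  |U|=3: {4,7,9}:1  {6,8,9}:1  {7,8,9}:2
  |U|=4: {4,7,8,9}:3  {5,6,8,9}:1  {6,7,8,9}:3
  |U|=5: {4,6,7,8,9}:6  {5,6,7,8,9}:4
  |U|=6: {4,5,6,7,8,9}:10
  |U|=7: {3,4,5,6,7,8,9}:10
  |U|=8: {2,3,4,5,6,7,8,9}:10
  start at 0(a): 10
  start at 1(d): 10
sum over floor = 20

20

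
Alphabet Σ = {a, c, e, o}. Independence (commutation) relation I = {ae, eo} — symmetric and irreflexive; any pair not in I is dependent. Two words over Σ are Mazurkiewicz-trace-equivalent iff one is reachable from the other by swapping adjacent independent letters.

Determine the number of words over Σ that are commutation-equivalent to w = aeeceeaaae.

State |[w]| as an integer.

drop 0:a onto floor
drop 1:e onto floor
drop 2:e onto {1:e}
drop 3:c onto {0:a, 2:e}
drop 4:e onto {3:c}
drop 5:e onto {4:e}
drop 6:a onto {3:c}
drop 7:a onto {6:a}
drop 8:a onto {7:a}
drop 9:e onto {5:e}
ground layer = {0:a, 1:e}
drop-orders for the pieces not yet dropped (sum over which currently-grounded one goes next):
  1 to go: {8} 1  {9} 1
  2 to go: {5,9} 1  {7,8} 1  {8,9} 2
  3 to go: {4,5,9} 1  {5,8,9} 3  {6,7,8} 1  {7,8,9} 3
  4 to go: {4,5,8,9} 4  {5,7,8,9} 6  {6,7,8,9} 4
  5 to go: {4,5,7,8,9} 10  {5,6,7,8,9} 10
  6 to go: {4,5,6,7,8,9} 20
  7 to go: {3,4,5,6,7,8,9} 20
  8 to go: {0,3,4,5,6,7,8,9} 20  {2,3,4,5,6,7,8,9} 20
  if 0:a drops first: 20 orders
  if 1:e drops first: 40 orders
heap linearizations: 60

60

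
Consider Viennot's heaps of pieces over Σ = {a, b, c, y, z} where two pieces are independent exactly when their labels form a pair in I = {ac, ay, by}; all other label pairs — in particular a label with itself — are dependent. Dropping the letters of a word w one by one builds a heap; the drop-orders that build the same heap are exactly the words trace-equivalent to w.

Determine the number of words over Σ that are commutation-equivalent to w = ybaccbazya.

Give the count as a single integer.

14

#0=y has no predecessor
#1=b has no predecessor
#2=a depends on [1:b]
#3=c depends on [0:y, 1:b]
#4=c depends on [3:c]
#5=b depends on [2:a, 4:c]
#6=a depends on [5:b]
#7=z depends on [6:a]
#8=y depends on [7:z]
#9=a depends on [7:z]
sources: [0:y, 1:b]
N(rest) = Σ N(rest − s) over sources s of rest; N(one piece) = 1:
  size 1 → [8]=1  [9]=1
  size 2 → [8,9]=2
  size 3 → [7,8,9]=2
  size 4 → [6,7,8,9]=2
  size 5 → [5,6,7,8,9]=2
  size 6 → [2,5,6,7,8,9]=2  [4,5,6,7,8,9]=2
  size 7 → [2,4,5,6,7,8,9]=4  [3,4,5,6,7,8,9]=2
  size 8 → [0,3,4,5,6,7,8,9]=2  [2,3,4,5,6,7,8,9]=6
  first=0(y) contributes 6
  first=1(b) contributes 8
|[w]| = 14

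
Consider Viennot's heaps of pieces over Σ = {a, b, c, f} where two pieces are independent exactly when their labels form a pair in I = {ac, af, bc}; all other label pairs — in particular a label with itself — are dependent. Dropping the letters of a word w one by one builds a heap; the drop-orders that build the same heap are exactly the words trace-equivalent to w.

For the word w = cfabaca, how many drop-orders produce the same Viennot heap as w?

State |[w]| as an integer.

0(c) covers ∅
1(f) covers 0:c
2(a) covers ∅
3(b) covers 1:f, 2:a
4(a) covers 3:b
5(c) covers 1:f
6(a) covers 4:a
floor of heap: 0:c, 2:a
completions by unplaced set U, small U first (add the entries for U minus each lowest piece of U):
  |U|=1: {5}:1  {6}:1
  |U|=2: {4,6}:1  {5,6}:2
  |U|=3: {3,4,6}:1  {4,5,6}:3
  |U|=4: {2,3,4,6}:1  {3,4,5,6}:4
  |U|=5: {1,3,4,5,6}:4  {2,3,4,5,6}:5
  start at 0(c): 9
  start at 2(a): 4
sum over floor = 13

13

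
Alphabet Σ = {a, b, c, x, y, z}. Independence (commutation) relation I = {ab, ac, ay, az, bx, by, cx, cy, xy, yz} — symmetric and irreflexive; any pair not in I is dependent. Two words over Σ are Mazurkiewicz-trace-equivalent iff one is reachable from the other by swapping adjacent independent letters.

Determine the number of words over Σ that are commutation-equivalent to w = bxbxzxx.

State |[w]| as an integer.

6

piece 0:b — minimal
piece 1:x — minimal
piece 2:b rests on {0:b}
piece 3:x rests on {1:x}
piece 4:z rests on {2:b, 3:x}
piece 5:x rests on {4:z}
piece 6:x rests on {5:x}
minimal pieces: {0:b, 1:x}
ways to finish when only these pieces remain (= sum over removing one remaining piece with nothing left below it):
  1 left: {6}→1
  2 left: {5,6}→1
  3 left: {4,5,6}→1
  4 left: {2,4,5,6}→1  {3,4,5,6}→1
  5 left: {0,2,4,5,6}→1  {1,3,4,5,6}→1  {2,3,4,5,6}→2
  placing 0:b first → 3 extensions
  placing 1:x first → 3 extensions
total linear extensions = 6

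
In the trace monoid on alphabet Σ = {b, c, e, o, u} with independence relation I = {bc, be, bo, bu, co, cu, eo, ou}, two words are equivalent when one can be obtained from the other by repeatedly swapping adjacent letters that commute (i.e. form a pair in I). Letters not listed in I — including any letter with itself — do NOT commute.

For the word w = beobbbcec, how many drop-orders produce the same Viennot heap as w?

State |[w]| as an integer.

630

0(b) covers ∅
1(e) covers ∅
2(o) covers ∅
3(b) covers 0:b
4(b) covers 3:b
5(b) covers 4:b
6(c) covers 1:e
7(e) covers 6:c
8(c) covers 7:e
floor of heap: 0:b, 1:e, 2:o
completions by unplaced set U, small U first (add the entries for U minus each lowest piece of U):
  |U|=1: {2}:1  {5}:1  {8}:1
  |U|=2: {2,5}:2  {2,8}:2  {4,5}:1  {5,8}:2  {7,8}:1
  |U|=3: {2,4,5}:3  {2,5,8}:6  {2,7,8}:3  {3,4,5}:1  {4,5,8}:3  {5,7,8}:3  {6,7,8}:1
  |U|=4: {0,3,4,5}:1  {1,6,7,8}:1  {2,3,4,5}:4  {2,4,5,8}:12  {2,5,7,8}:12  {2,6,7,8}:4  {3,4,5,8}:4  {4,5,7,8}:6  {5,6,7,8}:4
  |U|=5: {0,2,3,4,5}:5  {0,3,4,5,8}:5  {1,2,6,7,8}:5  {1,5,6,7,8}:5  {2,3,4,5,8}:20  {2,4,5,7,8}:30  {2,5,6,7,8}:20  {3,4,5,7,8}:10  {4,5,6,7,8}:10
  |U|=6: {0,2,3,4,5,8}:30  {0,3,4,5,7,8}:15  {1,2,5,6,7,8}:30  {1,4,5,6,7,8}:15  {2,3,4,5,7,8}:60  {2,4,5,6,7,8}:60  {3,4,5,6,7,8}:20
  |U|=7: {0,2,3,4,5,7,8}:105  {0,3,4,5,6,7,8}:35  {1,2,4,5,6,7,8}:105  {1,3,4,5,6,7,8}:35  {2,3,4,5,6,7,8}:140
  start at 0(b): 280
  start at 1(e): 280
  start at 2(o): 70
sum over floor = 630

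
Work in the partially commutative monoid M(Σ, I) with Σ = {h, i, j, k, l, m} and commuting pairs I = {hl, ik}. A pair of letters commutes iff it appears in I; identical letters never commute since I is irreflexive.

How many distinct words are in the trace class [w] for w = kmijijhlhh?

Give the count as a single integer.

#0=k has no predecessor
#1=m depends on [0:k]
#2=i depends on [1:m]
#3=j depends on [2:i]
#4=i depends on [3:j]
#5=j depends on [4:i]
#6=h depends on [5:j]
#7=l depends on [5:j]
#8=h depends on [6:h]
#9=h depends on [8:h]
sources: [0:k]
N(rest) = Σ N(rest − s) over sources s of rest; N(one piece) = 1:
  size 1 → [7]=1  [9]=1
  size 2 → [7,9]=2  [8,9]=1
  size 3 → [6,8,9]=1  [7,8,9]=3
  size 4 → [6,7,8,9]=4
  size 5 → [5,6,7,8,9]=4
  size 6 → [4,5,6,7,8,9]=4
  size 7 → [3,4,5,6,7,8,9]=4
  size 8 → [2,3,4,5,6,7,8,9]=4
  first=0(k) contributes 4

4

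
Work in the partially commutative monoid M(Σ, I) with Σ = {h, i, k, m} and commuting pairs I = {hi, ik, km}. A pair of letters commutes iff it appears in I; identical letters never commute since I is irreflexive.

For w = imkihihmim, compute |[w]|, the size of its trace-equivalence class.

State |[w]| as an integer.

piece 0:i — minimal
piece 1:m rests on {0:i}
piece 2:k — minimal
piece 3:i rests on {1:m}
piece 4:h rests on {1:m, 2:k}
piece 5:i rests on {3:i}
piece 6:h rests on {4:h}
piece 7:m rests on {5:i, 6:h}
piece 8:i rests on {7:m}
piece 9:m rests on {8:i}
minimal pieces: {0:i, 2:k}
ways to finish when only these pieces remain (= sum over removing one remaining piece with nothing left below it):
  1 left: {9}→1
  2 left: {8,9}→1
  3 left: {7,8,9}→1
  4 left: {5,7,8,9}→1  {6,7,8,9}→1
  5 left: {3,5,7,8,9}→1  {4,6,7,8,9}→1  {5,6,7,8,9}→2
  6 left: {2,4,6,7,8,9}→1  {3,5,6,7,8,9}→3  {4,5,6,7,8,9}→3
  7 left: {2,4,5,6,7,8,9}→4  {3,4,5,6,7,8,9}→6
  8 left: {1,3,4,5,6,7,8,9}→6  {2,3,4,5,6,7,8,9}→10
  placing 0:i first → 16 extensions
  placing 2:k first → 6 extensions
total linear extensions = 22

22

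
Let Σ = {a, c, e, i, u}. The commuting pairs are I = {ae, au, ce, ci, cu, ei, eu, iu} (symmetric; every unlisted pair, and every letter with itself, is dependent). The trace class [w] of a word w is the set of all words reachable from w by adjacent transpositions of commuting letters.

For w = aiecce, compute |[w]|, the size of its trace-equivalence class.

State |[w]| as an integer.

#0=a has no predecessor
#1=i depends on [0:a]
#2=e has no predecessor
#3=c depends on [0:a]
#4=c depends on [3:c]
#5=e depends on [2:e]
sources: [0:a, 2:e]
N(rest) = Σ N(rest − s) over sources s of rest; N(one piece) = 1:
  size 1 → [1]=1  [4]=1  [5]=1
  size 2 → [1,4]=2  [1,5]=2  [2,5]=1  [3,4]=1  [4,5]=2
  size 3 → [1,2,5]=3  [1,3,4]=3  [1,4,5]=6  [2,4,5]=3  [3,4,5]=3
  size 4 → [0,1,3,4]=3  [1,2,4,5]=12  [1,3,4,5]=12  [2,3,4,5]=6
  first=0(a) contributes 30
  first=2(e) contributes 15
|[w]| = 45

45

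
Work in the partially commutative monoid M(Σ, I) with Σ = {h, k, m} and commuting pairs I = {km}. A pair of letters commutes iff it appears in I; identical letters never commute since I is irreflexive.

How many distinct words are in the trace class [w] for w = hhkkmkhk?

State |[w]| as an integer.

4

#0=h has no predecessor
#1=h depends on [0:h]
#2=k depends on [1:h]
#3=k depends on [2:k]
#4=m depends on [1:h]
#5=k depends on [3:k]
#6=h depends on [4:m, 5:k]
#7=k depends on [6:h]
sources: [0:h]
N(rest) = Σ N(rest − s) over sources s of rest; N(one piece) = 1:
  size 1 → [7]=1
  size 2 → [6,7]=1
  size 3 → [4,6,7]=1  [5,6,7]=1
  size 4 → [3,5,6,7]=1  [4,5,6,7]=2
  size 5 → [2,3,5,6,7]=1  [3,4,5,6,7]=3
  size 6 → [2,3,4,5,6,7]=4
  first=0(h) contributes 4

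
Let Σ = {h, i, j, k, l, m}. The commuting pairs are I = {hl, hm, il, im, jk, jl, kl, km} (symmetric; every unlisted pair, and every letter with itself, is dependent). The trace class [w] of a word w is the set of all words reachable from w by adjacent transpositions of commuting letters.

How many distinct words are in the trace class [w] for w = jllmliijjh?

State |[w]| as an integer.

88

piece 0:j — minimal
piece 1:l — minimal
piece 2:l rests on {1:l}
piece 3:m rests on {0:j, 2:l}
piece 4:l rests on {3:m}
piece 5:i rests on {0:j}
piece 6:i rests on {5:i}
piece 7:j rests on {3:m, 6:i}
piece 8:j rests on {7:j}
piece 9:h rests on {8:j}
minimal pieces: {0:j, 1:l}
ways to finish when only these pieces remain (= sum over removing one remaining piece with nothing left below it):
  1 left: {4}→1  {9}→1
  2 left: {4,9}→2  {8,9}→1
  3 left: {4,8,9}→3  {7,8,9}→1
  4 left: {4,7,8,9}→4  {6,7,8,9}→1
  5 left: {3,4,7,8,9}→4  {4,6,7,8,9}→5  {5,6,7,8,9}→1
  6 left: {2,3,4,7,8,9}→4  {3,4,6,7,8,9}→9  {4,5,6,7,8,9}→6
  7 left: {1,2,3,4,7,8,9}→4  {2,3,4,6,7,8,9}→13  {3,4,5,6,7,8,9}→15
  8 left: {0,3,4,5,6,7,8,9}→15  {1,2,3,4,6,7,8,9}→17  {2,3,4,5,6,7,8,9}→28
  placing 0:j first → 45 extensions
  placing 1:l first → 43 extensions
total linear extensions = 88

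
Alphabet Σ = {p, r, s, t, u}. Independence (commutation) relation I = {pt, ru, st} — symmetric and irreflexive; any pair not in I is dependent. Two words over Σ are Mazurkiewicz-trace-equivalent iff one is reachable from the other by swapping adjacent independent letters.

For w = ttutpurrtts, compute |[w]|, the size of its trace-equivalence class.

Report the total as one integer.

18

0(t) covers ∅
1(t) covers 0:t
2(u) covers 1:t
3(t) covers 2:u
4(p) covers 2:u
5(u) covers 3:t, 4:p
6(r) covers 3:t, 4:p
7(r) covers 6:r
8(t) covers 5:u, 7:r
9(t) covers 8:t
10(s) covers 5:u, 7:r
floor of heap: 0:t
completions by unplaced set U, small U first (add the entries for U minus each lowest piece of U):
  |U|=1: {9}:1  {10}:1
  |U|=2: {8,9}:1  {9,10}:2
  |U|=3: {8,9,10}:3
  |U|=4: {5,8,9,10}:3  {7,8,9,10}:3
  |U|=5: {5,7,8,9,10}:6  {6,7,8,9,10}:3
  |U|=6: {5,6,7,8,9,10}:9
  |U|=7: {3,5,6,7,8,9,10}:9  {4,5,6,7,8,9,10}:9
  |U|=8: {3,4,5,6,7,8,9,10}:18
  |U|=9: {2,3,4,5,6,7,8,9,10}:18
  start at 0(t): 18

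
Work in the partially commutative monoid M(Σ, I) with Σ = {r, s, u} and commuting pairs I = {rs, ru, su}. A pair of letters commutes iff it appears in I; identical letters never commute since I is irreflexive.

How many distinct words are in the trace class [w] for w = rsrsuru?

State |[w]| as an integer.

210

#0=r has no predecessor
#1=s has no predecessor
#2=r depends on [0:r]
#3=s depends on [1:s]
#4=u has no predecessor
#5=r depends on [2:r]
#6=u depends on [4:u]
sources: [0:r, 1:s, 4:u]
N(rest) = Σ N(rest − s) over sources s of rest; N(one piece) = 1:
  size 1 → [3]=1  [5]=1  [6]=1
  size 2 → [1,3]=1  [2,5]=1  [3,5]=2  [3,6]=2  [4,6]=1  [5,6]=2
  size 3 → [0,2,5]=1  [1,3,5]=3  [1,3,6]=3  [2,3,5]=3  [2,5,6]=3  [3,4,6]=3  [3,5,6]=6  [4,5,6]=3
  size 4 → [0,2,3,5]=4  [0,2,5,6]=4  [1,2,3,5]=6  [1,3,4,6]=6  [1,3,5,6]=12  [2,3,5,6]=12  [2,4,5,6]=6  [3,4,5,6]=12
  size 5 → [0,1,2,3,5]=10  [0,2,3,5,6]=20  [0,2,4,5,6]=10  [1,2,3,5,6]=30  [1,3,4,5,6]=30  [2,3,4,5,6]=30
  first=0(r) contributes 90
  first=1(s) contributes 60
  first=4(u) contributes 60
|[w]| = 210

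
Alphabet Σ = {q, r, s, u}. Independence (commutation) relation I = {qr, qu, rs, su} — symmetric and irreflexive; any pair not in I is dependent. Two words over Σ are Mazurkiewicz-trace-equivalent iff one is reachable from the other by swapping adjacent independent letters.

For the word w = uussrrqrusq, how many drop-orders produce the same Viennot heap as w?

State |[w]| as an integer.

462

drop 0:u onto floor
drop 1:u onto {0:u}
drop 2:s onto floor
drop 3:s onto {2:s}
drop 4:r onto {1:u}
drop 5:r onto {4:r}
drop 6:q onto {3:s}
drop 7:r onto {5:r}
drop 8:u onto {7:r}
drop 9:s onto {6:q}
drop 10:q onto {9:s}
ground layer = {0:u, 2:s}
drop-orders for the pieces not yet dropped (sum over which currently-grounded one goes next):
  1 to go: {8} 1  {10} 1
  2 to go: {7,8} 1  {8,10} 2  {9,10} 1
  3 to go: {5,7,8} 1  {6,9,10} 1  {7,8,10} 3  {8,9,10} 3
  4 to go: {3,6,9,10} 1  {4,5,7,8} 1  {5,7,8,10} 4  {6,8,9,10} 4  {7,8,9,10} 6
  5 to go: {1,4,5,7,8} 1  {2,3,6,9,10} 1  {3,6,8,9,10} 5  {4,5,7,8,10} 5  {5,7,8,9,10} 10  {6,7,8,9,10} 10
  6 to go: {0,1,4,5,7,8} 1  {1,4,5,7,8,10} 6  {2,3,6,8,9,10} 6  {3,6,7,8,9,10} 15  {4,5,7,8,9,10} 15  {5,6,7,8,9,10} 20
  7 to go: {0,1,4,5,7,8,10} 7  {1,4,5,7,8,9,10} 21  {2,3,6,7,8,9,10} 21  {3,5,6,7,8,9,10} 35  {4,5,6,7,8,9,10} 35
  8 to go: {0,1,4,5,7,8,9,10} 28  {1,4,5,6,7,8,9,10} 56  {2,3,5,6,7,8,9,10} 56  {3,4,5,6,7,8,9,10} 70
  9 to go: {0,1,4,5,6,7,8,9,10} 84  {1,3,4,5,6,7,8,9,10} 126  {2,3,4,5,6,7,8,9,10} 126
  if 0:u drops first: 252 orders
  if 2:s drops first: 210 orders
heap linearizations: 462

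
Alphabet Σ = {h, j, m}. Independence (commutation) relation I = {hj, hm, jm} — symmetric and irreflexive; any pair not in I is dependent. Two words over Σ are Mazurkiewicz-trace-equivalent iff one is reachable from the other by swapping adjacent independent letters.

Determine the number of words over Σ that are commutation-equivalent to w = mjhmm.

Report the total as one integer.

20

piece 0:m — minimal
piece 1:j — minimal
piece 2:h — minimal
piece 3:m rests on {0:m}
piece 4:m rests on {3:m}
minimal pieces: {0:m, 1:j, 2:h}
ways to finish when only these pieces remain (= sum over removing one remaining piece with nothing left below it):
  1 left: {1}→1  {2}→1  {4}→1
  2 left: {1,2}→2  {1,4}→2  {2,4}→2  {3,4}→1
  3 left: {0,3,4}→1  {1,2,4}→6  {1,3,4}→3  {2,3,4}→3
  placing 0:m first → 12 extensions
  placing 1:j first → 4 extensions
  placing 2:h first → 4 extensions
total linear extensions = 20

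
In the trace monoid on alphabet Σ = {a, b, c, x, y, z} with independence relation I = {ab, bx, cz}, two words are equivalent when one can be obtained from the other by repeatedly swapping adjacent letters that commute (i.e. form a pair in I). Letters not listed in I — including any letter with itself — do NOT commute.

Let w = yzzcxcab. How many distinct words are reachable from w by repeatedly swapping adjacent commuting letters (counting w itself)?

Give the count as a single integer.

0(y) covers ∅
1(z) covers 0:y
2(z) covers 1:z
3(c) covers 0:y
4(x) covers 2:z, 3:c
5(c) covers 4:x
6(a) covers 5:c
7(b) covers 5:c
floor of heap: 0:y
completions by unplaced set U, small U first (add the entries for U minus each lowest piece of U):
  |U|=1: {6}:1  {7}:1
  |U|=2: {6,7}:2
  |U|=3: {5,6,7}:2
  |U|=4: {4,5,6,7}:2
  |U|=5: {2,4,5,6,7}:2  {3,4,5,6,7}:2
  |U|=6: {1,2,4,5,6,7}:2  {2,3,4,5,6,7}:4
  start at 0(y): 6

6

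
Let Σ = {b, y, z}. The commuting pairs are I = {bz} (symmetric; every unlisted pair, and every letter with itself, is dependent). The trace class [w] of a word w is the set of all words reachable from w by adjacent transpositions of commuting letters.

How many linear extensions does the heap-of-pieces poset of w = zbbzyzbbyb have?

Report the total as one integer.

0(z) covers ∅
1(b) covers ∅
2(b) covers 1:b
3(z) covers 0:z
4(y) covers 2:b, 3:z
5(z) covers 4:y
6(b) covers 4:y
7(b) covers 6:b
8(y) covers 5:z, 7:b
9(b) covers 8:y
floor of heap: 0:z, 1:b
completions by unplaced set U, small U first (add the entries for U minus each lowest piece of U):
  |U|=1: {9}:1
  |U|=2: {8,9}:1
  |U|=3: {5,8,9}:1  {7,8,9}:1
  |U|=4: {5,7,8,9}:2  {6,7,8,9}:1
  |U|=5: {5,6,7,8,9}:3
  |U|=6: {4,5,6,7,8,9}:3
  |U|=7: {2,4,5,6,7,8,9}:3  {3,4,5,6,7,8,9}:3
  |U|=8: {0,3,4,5,6,7,8,9}:3  {1,2,4,5,6,7,8,9}:3  {2,3,4,5,6,7,8,9}:6
  start at 0(z): 9
  start at 1(b): 9
sum over floor = 18

18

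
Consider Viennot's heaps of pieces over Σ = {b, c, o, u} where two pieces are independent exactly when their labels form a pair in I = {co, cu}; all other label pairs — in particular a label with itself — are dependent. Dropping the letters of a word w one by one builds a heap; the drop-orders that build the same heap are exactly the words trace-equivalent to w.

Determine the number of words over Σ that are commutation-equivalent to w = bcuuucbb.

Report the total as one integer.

10

0(b) covers ∅
1(c) covers 0:b
2(u) covers 0:b
3(u) covers 2:u
4(u) covers 3:u
5(c) covers 1:c
6(b) covers 4:u, 5:c
7(b) covers 6:b
floor of heap: 0:b
completions by unplaced set U, small U first (add the entries for U minus each lowest piece of U):
  |U|=1: {7}:1
  |U|=2: {6,7}:1
  |U|=3: {4,6,7}:1  {5,6,7}:1
  |U|=4: {1,5,6,7}:1  {3,4,6,7}:1  {4,5,6,7}:2
  |U|=5: {1,4,5,6,7}:3  {2,3,4,6,7}:1  {3,4,5,6,7}:3
  |U|=6: {1,3,4,5,6,7}:6  {2,3,4,5,6,7}:4
  start at 0(b): 10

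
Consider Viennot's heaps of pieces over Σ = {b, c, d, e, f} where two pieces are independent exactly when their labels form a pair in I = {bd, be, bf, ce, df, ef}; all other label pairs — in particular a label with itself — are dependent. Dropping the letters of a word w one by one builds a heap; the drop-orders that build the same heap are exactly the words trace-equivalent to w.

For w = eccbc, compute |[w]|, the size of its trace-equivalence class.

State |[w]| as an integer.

5

#0=e has no predecessor
#1=c has no predecessor
#2=c depends on [1:c]
#3=b depends on [2:c]
#4=c depends on [3:b]
sources: [0:e, 1:c]
N(rest) = Σ N(rest − s) over sources s of rest; N(one piece) = 1:
  size 1 → [0]=1  [4]=1
  size 2 → [0,4]=2  [3,4]=1
  size 3 → [0,3,4]=3  [2,3,4]=1
  first=0(e) contributes 1
  first=1(c) contributes 4
|[w]| = 5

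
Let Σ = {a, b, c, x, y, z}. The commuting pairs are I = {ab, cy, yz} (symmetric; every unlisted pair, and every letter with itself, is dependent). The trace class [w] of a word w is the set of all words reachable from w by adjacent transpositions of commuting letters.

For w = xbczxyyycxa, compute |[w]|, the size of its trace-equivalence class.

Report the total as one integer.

#0=x has no predecessor
#1=b depends on [0:x]
#2=c depends on [1:b]
#3=z depends on [2:c]
#4=x depends on [3:z]
#5=y depends on [4:x]
#6=y depends on [5:y]
#7=y depends on [6:y]
#8=c depends on [4:x]
#9=x depends on [7:y, 8:c]
#10=a depends on [9:x]
sources: [0:x]
N(rest) = Σ N(rest − s) over sources s of rest; N(one piece) = 1:
  size 1 → [10]=1
  size 2 → [9,10]=1
  size 3 → [7,9,10]=1  [8,9,10]=1
  size 4 → [6,7,9,10]=1  [7,8,9,10]=2
  size 5 → [5,6,7,9,10]=1  [6,7,8,9,10]=3
  size 6 → [5,6,7,8,9,10]=4
  size 7 → [4,5,6,7,8,9,10]=4
  size 8 → [3,4,5,6,7,8,9,10]=4
  size 9 → [2,3,4,5,6,7,8,9,10]=4
  first=0(x) contributes 4

4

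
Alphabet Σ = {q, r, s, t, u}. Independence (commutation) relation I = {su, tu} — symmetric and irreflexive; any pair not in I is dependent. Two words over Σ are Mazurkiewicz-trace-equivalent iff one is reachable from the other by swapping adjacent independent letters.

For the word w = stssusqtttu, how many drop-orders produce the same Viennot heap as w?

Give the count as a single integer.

drop 0:s onto floor
drop 1:t onto {0:s}
drop 2:s onto {1:t}
drop 3:s onto {2:s}
drop 4:u onto floor
drop 5:s onto {3:s}
drop 6:q onto {4:u, 5:s}
drop 7:t onto {6:q}
drop 8:t onto {7:t}
drop 9:t onto {8:t}
drop 10:u onto {6:q}
ground layer = {0:s, 4:u}
drop-orders for the pieces not yet dropped (sum over which currently-grounded one goes next):
  1 to go: {9} 1  {10} 1
  2 to go: {8,9} 1  {9,10} 2
  3 to go: {7,8,9} 1  {8,9,10} 3
  4 to go: {7,8,9,10} 4
  5 to go: {6,7,8,9,10} 4
  6 to go: {4,6,7,8,9,10} 4  {5,6,7,8,9,10} 4
  7 to go: {3,5,6,7,8,9,10} 4  {4,5,6,7,8,9,10} 8
  8 to go: {2,3,5,6,7,8,9,10} 4  {3,4,5,6,7,8,9,10} 12
  9 to go: {1,2,3,5,6,7,8,9,10} 4  {2,3,4,5,6,7,8,9,10} 16
  if 0:s drops first: 20 orders
  if 4:u drops first: 4 orders
heap linearizations: 24

24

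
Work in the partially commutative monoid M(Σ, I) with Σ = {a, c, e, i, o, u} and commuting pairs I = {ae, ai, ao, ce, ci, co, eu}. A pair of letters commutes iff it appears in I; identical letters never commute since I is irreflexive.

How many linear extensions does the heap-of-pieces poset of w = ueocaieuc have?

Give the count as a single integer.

piece 0:u — minimal
piece 1:e — minimal
piece 2:o rests on {0:u, 1:e}
piece 3:c rests on {0:u}
piece 4:a rests on {3:c}
piece 5:i rests on {2:o}
piece 6:e rests on {5:i}
piece 7:u rests on {4:a, 5:i}
piece 8:c rests on {7:u}
minimal pieces: {0:u, 1:e}
ways to finish when only these pieces remain (= sum over removing one remaining piece with nothing left below it):
  1 left: {6}→1  {8}→1
  2 left: {6,8}→2  {7,8}→1
  3 left: {4,7,8}→1  {6,7,8}→3
  4 left: {3,4,7,8}→1  {4,6,7,8}→4  {5,6,7,8}→3
  5 left: {2,5,6,7,8}→3  {3,4,6,7,8}→5  {4,5,6,7,8}→7
  6 left: {1,2,5,6,7,8}→3  {2,4,5,6,7,8}→10  {3,4,5,6,7,8}→12
  7 left: {1,2,4,5,6,7,8}→13  {2,3,4,5,6,7,8}→22
  placing 0:u first → 35 extensions
  placing 1:e first → 22 extensions
total linear extensions = 57

57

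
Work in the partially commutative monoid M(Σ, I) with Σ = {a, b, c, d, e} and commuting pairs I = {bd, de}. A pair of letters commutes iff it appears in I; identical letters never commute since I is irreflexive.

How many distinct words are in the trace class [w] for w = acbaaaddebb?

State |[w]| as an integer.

piece 0:a — minimal
piece 1:c rests on {0:a}
piece 2:b rests on {1:c}
piece 3:a rests on {2:b}
piece 4:a rests on {3:a}
piece 5:a rests on {4:a}
piece 6:d rests on {5:a}
piece 7:d rests on {6:d}
piece 8:e rests on {5:a}
piece 9:b rests on {8:e}
piece 10:b rests on {9:b}
minimal pieces: {0:a}
ways to finish when only these pieces remain (= sum over removing one remaining piece with nothing left below it):
  1 left: {7}→1  {10}→1
  2 left: {6,7}→1  {7,10}→2  {9,10}→1
  3 left: {6,7,10}→3  {7,9,10}→3  {8,9,10}→1
  4 left: {6,7,9,10}→6  {7,8,9,10}→4
  5 left: {6,7,8,9,10}→10
  6 left: {5,6,7,8,9,10}→10
  7 left: {4,5,6,7,8,9,10}→10
  8 left: {3,4,5,6,7,8,9,10}→10
  9 left: {2,3,4,5,6,7,8,9,10}→10
  placing 0:a first → 10 extensions

10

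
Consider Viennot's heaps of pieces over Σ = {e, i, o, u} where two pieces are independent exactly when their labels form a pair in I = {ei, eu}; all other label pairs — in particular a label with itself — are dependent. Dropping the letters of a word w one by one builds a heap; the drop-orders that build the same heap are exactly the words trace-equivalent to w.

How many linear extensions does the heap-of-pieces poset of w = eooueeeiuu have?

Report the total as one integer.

35

drop 0:e onto floor
drop 1:o onto {0:e}
drop 2:o onto {1:o}
drop 3:u onto {2:o}
drop 4:e onto {2:o}
drop 5:e onto {4:e}
drop 6:e onto {5:e}
drop 7:i onto {3:u}
drop 8:u onto {7:i}
drop 9:u onto {8:u}
ground layer = {0:e}
drop-orders for the pieces not yet dropped (sum over which currently-grounded one goes next):
  1 to go: {6} 1  {9} 1
  2 to go: {5,6} 1  {6,9} 2  {8,9} 1
  3 to go: {4,5,6} 1  {5,6,9} 3  {6,8,9} 3  {7,8,9} 1
  4 to go: {3,7,8,9} 1  {4,5,6,9} 4  {5,6,8,9} 6  {6,7,8,9} 4
  5 to go: {3,6,7,8,9} 5  {4,5,6,8,9} 10  {5,6,7,8,9} 10
  6 to go: {3,5,6,7,8,9} 15  {4,5,6,7,8,9} 20
  7 to go: {3,4,5,6,7,8,9} 35
  8 to go: {2,3,4,5,6,7,8,9} 35
  if 0:e drops first: 35 orders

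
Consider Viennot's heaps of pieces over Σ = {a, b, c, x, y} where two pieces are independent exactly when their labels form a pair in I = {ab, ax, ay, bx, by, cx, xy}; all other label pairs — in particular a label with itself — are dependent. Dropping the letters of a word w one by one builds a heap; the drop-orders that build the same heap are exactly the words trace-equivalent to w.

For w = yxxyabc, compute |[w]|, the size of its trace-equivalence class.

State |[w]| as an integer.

drop 0:y onto floor
drop 1:x onto floor
drop 2:x onto {1:x}
drop 3:y onto {0:y}
drop 4:a onto floor
drop 5:b onto floor
drop 6:c onto {3:y, 4:a, 5:b}
ground layer = {0:y, 1:x, 4:a, 5:b}
drop-orders for the pieces not yet dropped (sum over which currently-grounded one goes next):
  1 to go: {2} 1  {6} 1
  2 to go: {1,2} 1  {2,6} 2  {3,6} 1  {4,6} 1  {5,6} 1
  3 to go: {0,3,6} 1  {1,2,6} 3  {2,3,6} 3  {2,4,6} 3  {2,5,6} 3  {3,4,6} 2  {3,5,6} 2  {4,5,6} 2
  4 to go: {0,2,3,6} 4  {0,3,4,6} 3  {0,3,5,6} 3  {1,2,3,6} 6  {1,2,4,6} 6  {1,2,5,6} 6  {2,3,4,6} 8  {2,3,5,6} 8  {2,4,5,6} 8  {3,4,5,6} 6
  5 to go: {0,1,2,3,6} 10  {0,2,3,4,6} 15  {0,2,3,5,6} 15  {0,3,4,5,6} 12  {1,2,3,4,6} 20  {1,2,3,5,6} 20  {1,2,4,5,6} 20  {2,3,4,5,6} 30
  if 0:y drops first: 90 orders
  if 1:x drops first: 72 orders
  if 4:a drops first: 45 orders
  if 5:b drops first: 45 orders
heap linearizations: 252

252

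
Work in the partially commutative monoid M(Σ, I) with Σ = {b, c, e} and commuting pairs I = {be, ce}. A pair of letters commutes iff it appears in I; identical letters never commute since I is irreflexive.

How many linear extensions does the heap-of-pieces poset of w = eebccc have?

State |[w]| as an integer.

drop 0:e onto floor
drop 1:e onto {0:e}
drop 2:b onto floor
drop 3:c onto {2:b}
drop 4:c onto {3:c}
drop 5:c onto {4:c}
ground layer = {0:e, 2:b}
drop-orders for the pieces not yet dropped (sum over which currently-grounded one goes next):
  1 to go: {1} 1  {5} 1
  2 to go: {0,1} 1  {1,5} 2  {4,5} 1
  3 to go: {0,1,5} 3  {1,4,5} 3  {3,4,5} 1
  4 to go: {0,1,4,5} 6  {1,3,4,5} 4  {2,3,4,5} 1
  if 0:e drops first: 5 orders
  if 2:b drops first: 10 orders
heap linearizations: 15

15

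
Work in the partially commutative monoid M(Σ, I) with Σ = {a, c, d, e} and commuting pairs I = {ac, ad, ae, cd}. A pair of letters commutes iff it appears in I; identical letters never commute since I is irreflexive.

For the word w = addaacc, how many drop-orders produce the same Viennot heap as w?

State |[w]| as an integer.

#0=a has no predecessor
#1=d has no predecessor
#2=d depends on [1:d]
#3=a depends on [0:a]
#4=a depends on [3:a]
#5=c has no predecessor
#6=c depends on [5:c]
sources: [0:a, 1:d, 5:c]
N(rest) = Σ N(rest − s) over sources s of rest; N(one piece) = 1:
  size 1 → [2]=1  [4]=1  [6]=1
  size 2 → [1,2]=1  [2,4]=2  [2,6]=2  [3,4]=1  [4,6]=2  [5,6]=1
  size 3 → [0,3,4]=1  [1,2,4]=3  [1,2,6]=3  [2,3,4]=3  [2,4,6]=6  [2,5,6]=3  [3,4,6]=3  [4,5,6]=3
  size 4 → [0,2,3,4]=4  [0,3,4,6]=4  [1,2,3,4]=6  [1,2,4,6]=12  [1,2,5,6]=6  [2,3,4,6]=12  [2,4,5,6]=12  [3,4,5,6]=6
  size 5 → [0,1,2,3,4]=10  [0,2,3,4,6]=20  [0,3,4,5,6]=10  [1,2,3,4,6]=30  [1,2,4,5,6]=30  [2,3,4,5,6]=30
  first=0(a) contributes 90
  first=1(d) contributes 60
  first=5(c) contributes 60
|[w]| = 210

210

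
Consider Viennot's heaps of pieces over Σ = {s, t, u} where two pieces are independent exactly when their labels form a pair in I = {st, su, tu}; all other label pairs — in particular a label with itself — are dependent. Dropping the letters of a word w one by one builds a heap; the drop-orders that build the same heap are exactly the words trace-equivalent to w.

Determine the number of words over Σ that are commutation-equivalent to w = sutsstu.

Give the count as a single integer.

piece 0:s — minimal
piece 1:u — minimal
piece 2:t — minimal
piece 3:s rests on {0:s}
piece 4:s rests on {3:s}
piece 5:t rests on {2:t}
piece 6:u rests on {1:u}
minimal pieces: {0:s, 1:u, 2:t}
ways to finish when only these pieces remain (= sum over removing one remaining piece with nothing left below it):
  1 left: {4}→1  {5}→1  {6}→1
  2 left: {1,6}→1  {2,5}→1  {3,4}→1  {4,5}→2  {4,6}→2  {5,6}→2
  3 left: {0,3,4}→1  {1,4,6}→3  {1,5,6}→3  {2,4,5}→3  {2,5,6}→3  {3,4,5}→3  {3,4,6}→3  {4,5,6}→6
  4 left: {0,3,4,5}→4  {0,3,4,6}→4  {1,2,5,6}→6  {1,3,4,6}→6  {1,4,5,6}→12  {2,3,4,5}→6  {2,4,5,6}→12  {3,4,5,6}→12
  5 left: {0,1,3,4,6}→10  {0,2,3,4,5}→10  {0,3,4,5,6}→20  {1,2,4,5,6}→30  {1,3,4,5,6}→30  {2,3,4,5,6}→30
  placing 0:s first → 90 extensions
  placing 1:u first → 60 extensions
  placing 2:t first → 60 extensions
total linear extensions = 210

210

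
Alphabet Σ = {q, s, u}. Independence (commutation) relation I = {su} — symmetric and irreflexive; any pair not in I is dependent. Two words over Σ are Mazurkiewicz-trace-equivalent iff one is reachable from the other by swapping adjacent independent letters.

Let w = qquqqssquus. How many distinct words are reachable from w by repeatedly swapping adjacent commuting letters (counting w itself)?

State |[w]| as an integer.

drop 0:q onto floor
drop 1:q onto {0:q}
drop 2:u onto {1:q}
drop 3:q onto {2:u}
drop 4:q onto {3:q}
drop 5:s onto {4:q}
drop 6:s onto {5:s}
drop 7:q onto {6:s}
drop 8:u onto {7:q}
drop 9:u onto {8:u}
drop 10:s onto {7:q}
ground layer = {0:q}
drop-orders for the pieces not yet dropped (sum over which currently-grounded one goes next):
  1 to go: {9} 1  {10} 1
  2 to go: {8,9} 1  {9,10} 2
  3 to go: {8,9,10} 3
  4 to go: {7,8,9,10} 3
  5 to go: {6,7,8,9,10} 3
  6 to go: {5,6,7,8,9,10} 3
  7 to go: {4,5,6,7,8,9,10} 3
  8 to go: {3,4,5,6,7,8,9,10} 3
  9 to go: {2,3,4,5,6,7,8,9,10} 3
  if 0:q drops first: 3 orders

3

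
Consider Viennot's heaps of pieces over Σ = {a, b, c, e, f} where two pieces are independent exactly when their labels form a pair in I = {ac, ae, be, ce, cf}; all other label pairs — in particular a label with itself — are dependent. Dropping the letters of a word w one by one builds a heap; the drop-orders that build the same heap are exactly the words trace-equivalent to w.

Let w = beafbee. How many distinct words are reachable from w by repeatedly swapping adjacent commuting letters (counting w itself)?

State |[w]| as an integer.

9

0(b) covers ∅
1(e) covers ∅
2(a) covers 0:b
3(f) covers 1:e, 2:a
4(b) covers 3:f
5(e) covers 3:f
6(e) covers 5:e
floor of heap: 0:b, 1:e
completions by unplaced set U, small U first (add the entries for U minus each lowest piece of U):
  |U|=1: {4}:1  {6}:1
  |U|=2: {4,6}:2  {5,6}:1
  |U|=3: {4,5,6}:3
  |U|=4: {3,4,5,6}:3
  |U|=5: {1,3,4,5,6}:3  {2,3,4,5,6}:3
  start at 0(b): 6
  start at 1(e): 3
sum over floor = 9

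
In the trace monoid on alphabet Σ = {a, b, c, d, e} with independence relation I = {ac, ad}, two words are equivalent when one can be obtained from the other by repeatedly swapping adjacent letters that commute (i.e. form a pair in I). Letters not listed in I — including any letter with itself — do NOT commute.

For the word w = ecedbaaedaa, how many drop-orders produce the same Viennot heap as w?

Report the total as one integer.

3

drop 0:e onto floor
drop 1:c onto {0:e}
drop 2:e onto {1:c}
drop 3:d onto {2:e}
drop 4:b onto {3:d}
drop 5:a onto {4:b}
drop 6:a onto {5:a}
drop 7:e onto {6:a}
drop 8:d onto {7:e}
drop 9:a onto {7:e}
drop 10:a onto {9:a}
ground layer = {0:e}
drop-orders for the pieces not yet dropped (sum over which currently-grounded one goes next):
  1 to go: {8} 1  {10} 1
  2 to go: {8,10} 2  {9,10} 1
  3 to go: {8,9,10} 3
  4 to go: {7,8,9,10} 3
  5 to go: {6,7,8,9,10} 3
  6 to go: {5,6,7,8,9,10} 3
  7 to go: {4,5,6,7,8,9,10} 3
  8 to go: {3,4,5,6,7,8,9,10} 3
  9 to go: {2,3,4,5,6,7,8,9,10} 3
  if 0:e drops first: 3 orders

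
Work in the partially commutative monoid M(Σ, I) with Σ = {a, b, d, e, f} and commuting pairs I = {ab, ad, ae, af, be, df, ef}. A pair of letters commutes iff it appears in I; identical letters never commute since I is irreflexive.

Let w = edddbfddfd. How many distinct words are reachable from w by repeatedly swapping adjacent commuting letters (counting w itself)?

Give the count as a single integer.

10

0(e) covers ∅
1(d) covers 0:e
2(d) covers 1:d
3(d) covers 2:d
4(b) covers 3:d
5(f) covers 4:b
6(d) covers 4:b
7(d) covers 6:d
8(f) covers 5:f
9(d) covers 7:d
floor of heap: 0:e
completions by unplaced set U, small U first (add the entries for U minus each lowest piece of U):
  |U|=1: {8}:1  {9}:1
  |U|=2: {5,8}:1  {7,9}:1  {8,9}:2
  |U|=3: {5,8,9}:3  {6,7,9}:1  {7,8,9}:3
  |U|=4: {5,7,8,9}:6  {6,7,8,9}:4
  |U|=5: {5,6,7,8,9}:10
  |U|=6: {4,5,6,7,8,9}:10
  |U|=7: {3,4,5,6,7,8,9}:10
  |U|=8: {2,3,4,5,6,7,8,9}:10
  start at 0(e): 10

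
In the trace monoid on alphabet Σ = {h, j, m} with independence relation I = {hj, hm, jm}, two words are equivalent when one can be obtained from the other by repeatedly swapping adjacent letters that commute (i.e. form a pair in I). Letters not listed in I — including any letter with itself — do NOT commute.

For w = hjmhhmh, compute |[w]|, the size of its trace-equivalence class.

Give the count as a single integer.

105

drop 0:h onto floor
drop 1:j onto floor
drop 2:m onto floor
drop 3:h onto {0:h}
drop 4:h onto {3:h}
drop 5:m onto {2:m}
drop 6:h onto {4:h}
ground layer = {0:h, 1:j, 2:m}
drop-orders for the pieces not yet dropped (sum over which currently-grounded one goes next):
  1 to go: {1} 1  {5} 1  {6} 1
  2 to go: {1,5} 2  {1,6} 2  {2,5} 1  {4,6} 1  {5,6} 2
  3 to go: {1,2,5} 3  {1,4,6} 3  {1,5,6} 6  {2,5,6} 3  {3,4,6} 1  {4,5,6} 3
  4 to go: {0,3,4,6} 1  {1,2,5,6} 12  {1,3,4,6} 4  {1,4,5,6} 12  {2,4,5,6} 6  {3,4,5,6} 4
  5 to go: {0,1,3,4,6} 5  {0,3,4,5,6} 5  {1,2,4,5,6} 30  {1,3,4,5,6} 20  {2,3,4,5,6} 10
  if 0:h drops first: 60 orders
  if 1:j drops first: 15 orders
  if 2:m drops first: 30 orders
heap linearizations: 105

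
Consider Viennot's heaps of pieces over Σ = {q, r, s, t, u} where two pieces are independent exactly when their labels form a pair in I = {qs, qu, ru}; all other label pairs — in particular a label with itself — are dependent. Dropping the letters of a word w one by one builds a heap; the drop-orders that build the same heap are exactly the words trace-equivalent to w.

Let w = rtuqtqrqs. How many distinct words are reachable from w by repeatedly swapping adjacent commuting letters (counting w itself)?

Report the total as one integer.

#0=r has no predecessor
#1=t depends on [0:r]
#2=u depends on [1:t]
#3=q depends on [1:t]
#4=t depends on [2:u, 3:q]
#5=q depends on [4:t]
#6=r depends on [5:q]
#7=q depends on [6:r]
#8=s depends on [6:r]
sources: [0:r]
N(rest) = Σ N(rest − s) over sources s of rest; N(one piece) = 1:
  size 1 → [7]=1  [8]=1
  size 2 → [7,8]=2
  size 3 → [6,7,8]=2
  size 4 → [5,6,7,8]=2
  size 5 → [4,5,6,7,8]=2
  size 6 → [2,4,5,6,7,8]=2  [3,4,5,6,7,8]=2
  size 7 → [2,3,4,5,6,7,8]=4
  first=0(r) contributes 4

4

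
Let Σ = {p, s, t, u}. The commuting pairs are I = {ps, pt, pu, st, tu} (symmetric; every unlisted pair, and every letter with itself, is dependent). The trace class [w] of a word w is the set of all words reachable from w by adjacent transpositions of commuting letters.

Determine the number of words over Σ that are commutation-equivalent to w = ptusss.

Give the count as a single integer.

30

drop 0:p onto floor
drop 1:t onto floor
drop 2:u onto floor
drop 3:s onto {2:u}
drop 4:s onto {3:s}
drop 5:s onto {4:s}
ground layer = {0:p, 1:t, 2:u}
drop-orders for the pieces not yet dropped (sum over which currently-grounded one goes next):
  1 to go: {0} 1  {1} 1  {5} 1
  2 to go: {0,1} 2  {0,5} 2  {1,5} 2  {4,5} 1
  3 to go: {0,1,5} 6  {0,4,5} 3  {1,4,5} 3  {3,4,5} 1
  4 to go: {0,1,4,5} 12  {0,3,4,5} 4  {1,3,4,5} 4  {2,3,4,5} 1
  if 0:p drops first: 5 orders
  if 1:t drops first: 5 orders
  if 2:u drops first: 20 orders
heap linearizations: 30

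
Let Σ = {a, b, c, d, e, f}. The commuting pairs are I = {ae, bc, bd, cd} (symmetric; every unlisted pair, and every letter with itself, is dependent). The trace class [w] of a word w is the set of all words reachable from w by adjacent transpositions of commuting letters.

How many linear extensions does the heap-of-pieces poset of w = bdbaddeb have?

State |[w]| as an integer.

#0=b has no predecessor
#1=d has no predecessor
#2=b depends on [0:b]
#3=a depends on [1:d, 2:b]
#4=d depends on [3:a]
#5=d depends on [4:d]
#6=e depends on [5:d]
#7=b depends on [6:e]
sources: [0:b, 1:d]
N(rest) = Σ N(rest − s) over sources s of rest; N(one piece) = 1:
  size 1 → [7]=1
  size 2 → [6,7]=1
  size 3 → [5,6,7]=1
  size 4 → [4,5,6,7]=1
  size 5 → [3,4,5,6,7]=1
  size 6 → [1,3,4,5,6,7]=1  [2,3,4,5,6,7]=1
  first=0(b) contributes 2
  first=1(d) contributes 1
|[w]| = 3

3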